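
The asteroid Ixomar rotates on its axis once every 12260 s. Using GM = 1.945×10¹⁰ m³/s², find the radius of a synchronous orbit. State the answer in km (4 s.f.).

r_sync ≈ 419.9 km

A synchronous orbit has period T, so by Kepler's third law a = (μT²/4π²)^(1/3).
μT²/4π² = 1.945×10¹⁰ × (1.226×10⁴)² / 39.48 = 7.405×10¹⁶ m³.
a = 4.199×10⁵ m = 419.93 km.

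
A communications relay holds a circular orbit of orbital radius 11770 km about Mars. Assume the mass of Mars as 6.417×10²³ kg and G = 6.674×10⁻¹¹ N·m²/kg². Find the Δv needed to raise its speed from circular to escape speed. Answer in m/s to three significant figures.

μ = GM = 6.674×10⁻¹¹ × 6.417×10²³ = 4.283×10¹³ m³/s².
r = 11770 km = 1.177×10⁷ m.
Circular speed v_c = √(μ/r) = 1908 m/s.
Escape speed v_esc = √(2μ/r) = √2 × v_c = 2698 m/s.
Δv = v_esc − v_c = 790.1 m/s.

Δv ≈ 790 m/s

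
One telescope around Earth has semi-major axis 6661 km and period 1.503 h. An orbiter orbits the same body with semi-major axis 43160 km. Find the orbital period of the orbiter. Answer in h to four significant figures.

T₂ ≈ 24.79 h

Kepler's third law: T² ∝ a³, so T₂ = T₁ (a₂/a₁)^(3/2).
a₂/a₁ = 6.480, (a₂/a₁)^(3/2) = 16.49.
T₂ = 1.503 × 16.49 = 24.79 h.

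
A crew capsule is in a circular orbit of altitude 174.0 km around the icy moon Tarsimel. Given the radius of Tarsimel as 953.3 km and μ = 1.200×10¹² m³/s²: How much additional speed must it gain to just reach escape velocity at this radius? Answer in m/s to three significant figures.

Δv ≈ 427 m/s

r = 953.3 + 174.0 = 1127.3 km = 1.1273×10⁶ m.
Circular speed v_c = √(μ/r) = 1032 m/s.
Escape speed v_esc = √(2μ/r) = √2 × v_c = 1459 m/s.
Δv = v_esc − v_c = 427.4 m/s.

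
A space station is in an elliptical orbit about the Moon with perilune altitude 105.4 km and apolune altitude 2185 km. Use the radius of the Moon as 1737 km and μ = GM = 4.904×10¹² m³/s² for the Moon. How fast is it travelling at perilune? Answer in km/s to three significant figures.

r_p = 1737 + 105.4 = 1842.4 km = 1.8424×10⁶ m.
r_a = 1737 + 2185 = 3922.0 km = 3.9220×10⁶ m.
Semi-major axis a = (r_p + r_a)/2 = 2882.2 km = 2.882×10⁶ m.
Vis-viva: v² = μ(2/r − 1/a) = 4.904×10¹² × (1.086×10⁻⁶ − 3.470×10⁻⁷) = 3.622×10⁶ m²/s².
v = 1903 m/s = 1.903 km/s.

v ≈ 1.90 km/s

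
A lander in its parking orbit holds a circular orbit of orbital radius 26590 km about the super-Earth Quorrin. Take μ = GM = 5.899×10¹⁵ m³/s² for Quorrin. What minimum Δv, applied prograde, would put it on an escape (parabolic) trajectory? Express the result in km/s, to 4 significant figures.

r = 26590 km = 2.659×10⁷ m.
Circular speed v_c = √(μ/r) = 14890 m/s.
Escape speed v_esc = √(2μ/r) = √2 × v_c = 21060 m/s.
Δv = v_esc − v_c = 6170 m/s = 6.170 km/s.

Δv ≈ 6.170 km/s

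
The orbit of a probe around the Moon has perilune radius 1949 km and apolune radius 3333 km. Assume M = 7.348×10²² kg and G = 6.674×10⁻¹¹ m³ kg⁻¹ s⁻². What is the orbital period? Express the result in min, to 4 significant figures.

T ≈ 203.0 min

μ = GM = 6.674×10⁻¹¹ × 7.348×10²² = 4.904×10¹² m³/s².
Semi-major axis a = (r_p + r_a)/2 = (1949.0 + 3333.0)/2 = 2641.0 km = 2.641×10⁶ m.
By Kepler's third law T = 2π√(a³/μ) = 2π × 1.938×10³ = 1.218×10⁴ s.
= 203.0 min.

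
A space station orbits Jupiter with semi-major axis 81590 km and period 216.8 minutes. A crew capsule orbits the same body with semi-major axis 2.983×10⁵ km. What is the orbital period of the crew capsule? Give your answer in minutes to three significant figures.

Kepler's third law: T² ∝ a³, so T₂ = T₁ (a₂/a₁)^(3/2).
a₂/a₁ = 3.656, (a₂/a₁)^(3/2) = 6.991.
T₂ = 216.8 × 6.991 = 1516 minutes.

T₂ ≈ 1520 minutes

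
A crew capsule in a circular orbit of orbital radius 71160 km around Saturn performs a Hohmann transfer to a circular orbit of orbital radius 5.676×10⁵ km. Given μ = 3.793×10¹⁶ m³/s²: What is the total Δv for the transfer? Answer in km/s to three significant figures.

r₁ = 71160 km = 7.116×10⁷ m.
r₂ = 5.676×10⁵ km = 5.676×10⁸ m.
Transfer ellipse a_t = (r₁ + r₂)/2 = 3.194×10⁸ m.
At r₁: circular v_c1 = √(μ/r₁) = 23090 m/s; transfer-perikrone v_p = √[μ(2/r₁ − 1/a_t)] = 30780 m/s.
Δv₁ = v_p − v_c1 = 7691 m/s.
At r₂: circular v_c2 = √(μ/r₂) = 8175 m/s; transfer-apokrone v_a = √[μ(2/r₂ − 1/a_t)] = 3859 m/s.
Δv₂ = v_c2 − v_a = 4316 m/s.
Total Δv = Δv₁ + Δv₂ = 12010 m/s = 12.01 km/s.

Δv_total ≈ 12.0 km/s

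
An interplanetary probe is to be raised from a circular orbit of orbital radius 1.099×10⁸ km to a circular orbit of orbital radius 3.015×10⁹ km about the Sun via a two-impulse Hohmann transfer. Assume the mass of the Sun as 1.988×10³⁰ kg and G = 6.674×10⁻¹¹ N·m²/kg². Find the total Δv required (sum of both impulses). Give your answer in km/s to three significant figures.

Δv_total ≈ 18.4 km/s

μ = GM = 6.674×10⁻¹¹ × 1.988×10³⁰ = 1.327×10²⁰ m³/s².
r₁ = 1.099×10⁸ km = 1.099×10¹¹ m.
r₂ = 3.015×10⁹ km = 3.015×10¹² m.
Transfer ellipse a_t = (r₁ + r₂)/2 = 1.562×10¹² m.
At r₁: circular v_c1 = √(μ/r₁) = 34750 m/s; transfer-perihelion v_p = √[μ(2/r₁ − 1/a_t)] = 48270 m/s.
Δv₁ = v_p − v_c1 = 13520 m/s.
At r₂: circular v_c2 = √(μ/r₂) = 6634 m/s; transfer-aphelion v_a = √[μ(2/r₂ − 1/a_t)] = 1759 m/s.
Δv₂ = v_c2 − v_a = 4874 m/s.
Total Δv = Δv₁ + Δv₂ = 18390 m/s = 18.39 km/s.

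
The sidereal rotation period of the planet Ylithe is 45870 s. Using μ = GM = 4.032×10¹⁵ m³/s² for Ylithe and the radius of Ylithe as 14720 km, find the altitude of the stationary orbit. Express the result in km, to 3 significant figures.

A synchronous orbit has period T, so by Kepler's third law a = (μT²/4π²)^(1/3).
μT²/4π² = 4.032×10¹⁵ × (4.587×10⁴)² / 39.48 = 2.149×10²³ m³.
a = 5.990×10⁷ m = 59897 km.
Altitude h = a − R = 59897 − 14720 = 45177 km.

h_sync ≈ 45200 km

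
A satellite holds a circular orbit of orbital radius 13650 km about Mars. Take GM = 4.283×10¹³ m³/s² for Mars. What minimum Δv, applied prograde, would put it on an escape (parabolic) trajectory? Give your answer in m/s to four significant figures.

r = 13650 km = 1.365×10⁷ m.
Circular speed v_c = √(μ/r) = 1771 m/s.
Escape speed v_esc = √(2μ/r) = √2 × v_c = 2505 m/s.
Δv = v_esc − v_c = 733.7 m/s.

Δv ≈ 733.7 m/s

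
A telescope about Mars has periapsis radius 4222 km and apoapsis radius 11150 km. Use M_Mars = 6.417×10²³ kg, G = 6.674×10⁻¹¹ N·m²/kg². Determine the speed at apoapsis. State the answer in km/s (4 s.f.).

v ≈ 1.453 km/s

μ = GM = 6.674×10⁻¹¹ × 6.417×10²³ = 4.283×10¹³ m³/s².
Semi-major axis a = (r_p + r_a)/2 = 7686.0 km = 7.686×10⁶ m.
Vis-viva: v² = μ(2/r − 1/a) = 4.283×10¹³ × (1.794×10⁻⁷ − 1.301×10⁻⁷) = 2.110×10⁶ m²/s².
v = 1453 m/s = 1.453 km/s.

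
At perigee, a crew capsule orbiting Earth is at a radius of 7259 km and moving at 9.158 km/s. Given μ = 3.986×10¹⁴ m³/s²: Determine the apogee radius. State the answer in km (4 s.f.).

apogee radius ≈ 23460 km

r_p = 7.259×10⁶ m.
Specific energy ε = v²/2 − μ/r = -1.298×10⁷ J/kg, so a = −μ/(2ε) = 1.536×10⁷ m.
The apsides satisfy r_p + r_a = 2a, so the apogee radius is 2a − r_p = 2.346×10⁷ m = 23458 km.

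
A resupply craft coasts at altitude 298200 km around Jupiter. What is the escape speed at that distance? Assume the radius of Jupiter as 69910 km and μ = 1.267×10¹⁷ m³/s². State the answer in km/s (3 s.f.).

v_esc ≈ 26.2 km/s

r = 69910 + 298200 = 368110 km = 3.6811×10⁸ m.
Escape speed v_esc = √(2μ/r) = √(2 × 1.267×10¹⁷ / 3.681×10⁸) = √(6.884×10⁸) = 26240 m/s.
= 26.24 km/s.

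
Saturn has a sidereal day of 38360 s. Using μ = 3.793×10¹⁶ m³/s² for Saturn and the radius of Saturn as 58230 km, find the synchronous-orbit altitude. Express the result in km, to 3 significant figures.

h_sync ≈ 54000 km

A synchronous orbit has period T, so by Kepler's third law a = (μT²/4π²)^(1/3).
μT²/4π² = 3.793×10¹⁶ × (3.836×10⁴)² / 39.48 = 1.414×10²⁴ m³.
a = 1.122×10⁸ m = 1.1223×10⁵ km.
Altitude h = a − R = 1.1223×10⁵ − 58230 = 54005 km.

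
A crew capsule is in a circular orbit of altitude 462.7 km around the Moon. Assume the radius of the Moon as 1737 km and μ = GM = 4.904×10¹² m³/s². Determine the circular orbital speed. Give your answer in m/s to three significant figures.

v ≈ 1490 m/s

r = 1737 + 462.7 = 2199.7 km = 2.1997×10⁶ m.
For a circular orbit v = √(μ/r) = √(4.904×10¹² / 2.200×10⁶) = √(2.229×10⁶) = 1493 m/s.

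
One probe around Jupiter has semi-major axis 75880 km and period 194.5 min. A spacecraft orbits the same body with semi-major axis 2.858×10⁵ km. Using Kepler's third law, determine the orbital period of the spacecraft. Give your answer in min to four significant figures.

T₂ ≈ 1422 min

Kepler's third law: T² ∝ a³, so T₂ = T₁ (a₂/a₁)^(3/2).
a₂/a₁ = 3.766, (a₂/a₁)^(3/2) = 7.310.
T₂ = 194.5 × 7.310 = 1422 min.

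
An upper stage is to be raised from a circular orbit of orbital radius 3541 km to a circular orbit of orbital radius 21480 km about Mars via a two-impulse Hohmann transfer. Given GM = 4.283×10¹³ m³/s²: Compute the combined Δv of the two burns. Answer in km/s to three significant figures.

r₁ = 3541 km = 3.541×10⁶ m.
r₂ = 21480 km = 2.148×10⁷ m.
Transfer ellipse a_t = (r₁ + r₂)/2 = 1.251×10⁷ m.
At r₁: circular v_c1 = √(μ/r₁) = 3478 m/s; transfer-periapsis v_p = √[μ(2/r₁ − 1/a_t)] = 4557 m/s.
Δv₁ = v_p − v_c1 = 1079 m/s.
At r₂: circular v_c2 = √(μ/r₂) = 1412 m/s; transfer-apoapsis v_a = √[μ(2/r₂ − 1/a_t)] = 751.2 m/s.
Δv₂ = v_c2 − v_a = 660.8 m/s.
Total Δv = Δv₁ + Δv₂ = 1740 m/s = 1.740 km/s.

Δv_total ≈ 1.74 km/s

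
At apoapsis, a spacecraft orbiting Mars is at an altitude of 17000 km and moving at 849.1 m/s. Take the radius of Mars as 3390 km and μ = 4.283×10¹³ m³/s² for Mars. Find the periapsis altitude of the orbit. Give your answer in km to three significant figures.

periapsis altitude ≈ 834 km

r_a = 3390 + 17000 = 20390 km = 2.039×10⁷ m.
Specific energy ε = v²/2 − μ/r = -1.740×10⁶ J/kg, so a = −μ/(2ε) = 1.231×10⁷ m.
The apsides satisfy r_p + r_a = 2a, so the periapsis radius is 2a − r_a = 4.224×10⁶ m = 4224.2 km.
Periapsis altitude = 4224.2 − 3390 = 834.18 km.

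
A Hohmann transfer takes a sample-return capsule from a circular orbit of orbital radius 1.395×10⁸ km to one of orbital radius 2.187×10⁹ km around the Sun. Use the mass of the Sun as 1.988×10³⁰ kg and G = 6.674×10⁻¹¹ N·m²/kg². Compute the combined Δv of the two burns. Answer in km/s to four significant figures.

μ = GM = 6.674×10⁻¹¹ × 1.988×10³⁰ = 1.327×10²⁰ m³/s².
r₁ = 1.395×10⁸ km = 1.395×10¹¹ m.
r₂ = 2.187×10⁹ km = 2.187×10¹² m.
Transfer ellipse a_t = (r₁ + r₂)/2 = 1.163×10¹² m.
At r₁: circular v_c1 = √(μ/r₁) = 30840 m/s; transfer-perihelion v_p = √[μ(2/r₁ − 1/a_t)] = 42290 m/s.
Δv₁ = v_p − v_c1 = 11450 m/s.
At r₂: circular v_c2 = √(μ/r₂) = 7789 m/s; transfer-aphelion v_a = √[μ(2/r₂ − 1/a_t)] = 2697 m/s.
Δv₂ = v_c2 − v_a = 5092 m/s.
Total Δv = Δv₁ + Δv₂ = 16540 m/s = 16.54 km/s.

Δv_total ≈ 16.54 km/s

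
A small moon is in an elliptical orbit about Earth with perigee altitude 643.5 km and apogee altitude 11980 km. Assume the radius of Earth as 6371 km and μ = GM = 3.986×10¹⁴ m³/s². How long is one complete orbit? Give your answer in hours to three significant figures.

T ≈ 3.95 hours

r_p = 6371 + 643.5 = 7014.5 km = 7.0145×10⁶ m.
r_a = 6371 + 11980 = 18351 km = 1.8351×10⁷ m.
Semi-major axis a = (r_p + r_a)/2 = (7014.5 + 18351)/2 = 12683 km = 1.268×10⁷ m.
By Kepler's third law T = 2π√(a³/μ) = 2π × 2.262×10³ = 1.421×10⁴ s.
= 3.948 hours.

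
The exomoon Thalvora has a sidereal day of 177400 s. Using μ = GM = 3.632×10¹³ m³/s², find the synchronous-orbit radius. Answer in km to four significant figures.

r_sync ≈ 30710 km

A synchronous orbit has period T, so by Kepler's third law a = (μT²/4π²)^(1/3).
μT²/4π² = 3.632×10¹³ × (1.774×10⁵)² / 39.48 = 2.895×10²² m³.
a = 3.071×10⁷ m = 30707 km.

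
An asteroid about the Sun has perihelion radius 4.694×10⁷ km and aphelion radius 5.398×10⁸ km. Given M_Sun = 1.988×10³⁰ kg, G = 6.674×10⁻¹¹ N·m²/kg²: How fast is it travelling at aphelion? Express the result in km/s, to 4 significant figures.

μ = GM = 6.674×10⁻¹¹ × 1.988×10³⁰ = 1.327×10²⁰ m³/s².
Semi-major axis a = (r_p + r_a)/2 = 2.9337×10⁸ km = 2.934×10¹¹ m.
Vis-viva: v² = μ(2/r − 1/a) = 1.327×10²⁰ × (3.705×10⁻¹² − 3.409×10⁻¹²) = 3.933×10⁷ m²/s².
v = 6271 m/s = 6.271 km/s.

v ≈ 6.271 km/s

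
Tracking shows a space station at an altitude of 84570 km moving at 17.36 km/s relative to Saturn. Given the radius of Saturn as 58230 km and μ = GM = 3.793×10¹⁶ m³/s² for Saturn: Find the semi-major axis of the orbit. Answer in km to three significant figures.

a ≈ 1.65×10⁵ km

r = 58230 + 84570 = 1.4280×10⁵ km = 1.428×10⁸ m.
Vis-viva rearranged: 1/a = 2/r − v²/μ = 1.401×10⁻⁸ − 7.945×10⁻⁹ = 6.060×10⁻⁹ m⁻¹.
a = 1.650×10⁸ m = 1.6501×10⁵ km.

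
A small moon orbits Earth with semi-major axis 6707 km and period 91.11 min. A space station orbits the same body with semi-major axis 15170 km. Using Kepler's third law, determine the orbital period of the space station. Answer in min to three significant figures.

T₂ ≈ 310 min

Kepler's third law: T² ∝ a³, so T₂ = T₁ (a₂/a₁)^(3/2).
a₂/a₁ = 2.262, (a₂/a₁)^(3/2) = 3.402.
T₂ = 91.11 × 3.402 = 309.9 min.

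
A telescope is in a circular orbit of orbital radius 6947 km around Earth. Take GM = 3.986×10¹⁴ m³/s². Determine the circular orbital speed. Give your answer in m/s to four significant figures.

v ≈ 7575 m/s

r = 6947 km = 6.947×10⁶ m.
For a circular orbit v = √(μ/r) = √(3.986×10¹⁴ / 6.947×10⁶) = √(5.738×10⁷) = 7575 m/s.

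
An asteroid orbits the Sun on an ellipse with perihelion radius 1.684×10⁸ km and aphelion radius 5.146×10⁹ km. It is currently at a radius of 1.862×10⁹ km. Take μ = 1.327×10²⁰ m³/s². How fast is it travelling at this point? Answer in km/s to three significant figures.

v ≈ 9.62 km/s

Semi-major axis a = (r_p + r_a)/2 = 2.6572×10⁹ km = 2.657×10¹² m.
Vis-viva: v² = μ(2/r − 1/a) = 1.327×10²⁰ × (1.074×10⁻¹² − 3.763×10⁻¹³) = 9.260×10⁷ m²/s².
v = 9623 m/s = 9.623 km/s.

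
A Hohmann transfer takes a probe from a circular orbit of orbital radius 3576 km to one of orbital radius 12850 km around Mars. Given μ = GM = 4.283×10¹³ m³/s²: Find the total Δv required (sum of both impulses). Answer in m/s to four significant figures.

Δv_total ≈ 1489 m/s

r₁ = 3576 km = 3.576×10⁶ m.
r₂ = 12850 km = 1.285×10⁷ m.
Transfer ellipse a_t = (r₁ + r₂)/2 = 8.213×10⁶ m.
At r₁: circular v_c1 = √(μ/r₁) = 3461 m/s; transfer-periapsis v_p = √[μ(2/r₁ − 1/a_t)] = 4329 m/s.
Δv₁ = v_p − v_c1 = 868.1 m/s.
At r₂: circular v_c2 = √(μ/r₂) = 1826 m/s; transfer-apoapsis v_a = √[μ(2/r₂ − 1/a_t)] = 1205 m/s.
Δv₂ = v_c2 − v_a = 621.0 m/s.
Total Δv = Δv₁ + Δv₂ = 1489 m/s.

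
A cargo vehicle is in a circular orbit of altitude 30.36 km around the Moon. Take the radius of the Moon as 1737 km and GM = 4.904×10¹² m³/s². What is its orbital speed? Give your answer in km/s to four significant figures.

r = 1737 + 30.36 = 1767.4 km = 1.7674×10⁶ m.
For a circular orbit v = √(μ/r) = √(4.904×10¹² / 1.767×10⁶) = √(2.775×10⁶) = 1666 m/s.
That is 1.666 km/s.

v ≈ 1.666 km/s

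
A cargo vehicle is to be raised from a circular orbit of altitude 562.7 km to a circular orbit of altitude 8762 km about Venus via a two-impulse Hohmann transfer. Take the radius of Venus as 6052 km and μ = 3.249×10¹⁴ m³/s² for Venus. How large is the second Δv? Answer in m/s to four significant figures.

r₁ = 6052 + 562.7 = 6614.7 km = 6.6147×10⁶ m.
r₂ = 6052 + 8762 = 14814 km = 1.4814×10⁷ m.
Transfer ellipse a_t = (r₁ + r₂)/2 = 1.071×10⁷ m.
At r₁: circular v_c1 = √(μ/r₁) = 7008 m/s; transfer-periapsis v_p = √[μ(2/r₁ − 1/a_t)] = 8241 m/s.
At r₂: circular v_c2 = √(μ/r₂) = 4683 m/s; transfer-apoapsis v_a = √[μ(2/r₂ − 1/a_t)] = 3680 m/s.
Δv₂ = v_c2 − v_a = 1003 m/s.

Δv ≈ 1003 m/s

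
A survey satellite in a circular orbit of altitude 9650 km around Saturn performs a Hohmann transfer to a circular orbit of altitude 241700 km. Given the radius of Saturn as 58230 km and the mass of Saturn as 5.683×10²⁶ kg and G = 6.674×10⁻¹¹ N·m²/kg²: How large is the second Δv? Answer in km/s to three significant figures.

Δv ≈ 4.41 km/s

μ = GM = 6.674×10⁻¹¹ × 5.683×10²⁶ = 3.793×10¹⁶ m³/s².
r₁ = 58230 + 9650 = 67880 km = 6.7880×10⁷ m.
r₂ = 58230 + 241700 = 299930 km = 2.9993×10⁸ m.
Transfer ellipse a_t = (r₁ + r₂)/2 = 1.839×10⁸ m.
At r₁: circular v_c1 = √(μ/r₁) = 23640 m/s; transfer-perikrone v_p = √[μ(2/r₁ − 1/a_t)] = 30190 m/s.
At r₂: circular v_c2 = √(μ/r₂) = 11250 m/s; transfer-apokrone v_a = √[μ(2/r₂ − 1/a_t)] = 6832 m/s.
Δv₂ = v_c2 − v_a = 4413 m/s.
= 4.413 km/s.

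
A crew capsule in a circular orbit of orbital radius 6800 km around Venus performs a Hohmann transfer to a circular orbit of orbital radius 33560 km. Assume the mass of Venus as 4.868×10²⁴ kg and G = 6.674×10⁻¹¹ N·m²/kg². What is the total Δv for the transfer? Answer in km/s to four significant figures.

Δv_total ≈ 3.307 km/s

μ = GM = 6.674×10⁻¹¹ × 4.868×10²⁴ = 3.249×10¹⁴ m³/s².
r₁ = 6800 km = 6.800×10⁶ m.
r₂ = 33560 km = 3.356×10⁷ m.
Transfer ellipse a_t = (r₁ + r₂)/2 = 2.018×10⁷ m.
At r₁: circular v_c1 = √(μ/r₁) = 6912 m/s; transfer-periapsis v_p = √[μ(2/r₁ − 1/a_t)] = 8914 m/s.
Δv₁ = v_p − v_c1 = 2002 m/s.
At r₂: circular v_c2 = √(μ/r₂) = 3111 m/s; transfer-apoapsis v_a = √[μ(2/r₂ − 1/a_t)] = 1806 m/s.
Δv₂ = v_c2 − v_a = 1305 m/s.
Total Δv = Δv₁ + Δv₂ = 3307 m/s = 3.307 km/s.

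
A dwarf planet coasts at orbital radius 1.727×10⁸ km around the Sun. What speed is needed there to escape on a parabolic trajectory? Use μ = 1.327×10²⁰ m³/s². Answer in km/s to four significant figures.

r = 1.727×10⁸ km = 1.727×10¹¹ m.
Escape speed v_esc = √(2μ/r) = √(2 × 1.327×10²⁰ / 1.727×10¹¹) = √(1.537×10⁹) = 39200 m/s.
= 39.20 km/s.

v_esc ≈ 39.20 km/s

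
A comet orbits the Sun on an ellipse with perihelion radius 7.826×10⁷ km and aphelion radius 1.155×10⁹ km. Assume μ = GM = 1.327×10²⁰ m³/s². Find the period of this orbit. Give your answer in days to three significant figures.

Semi-major axis a = (r_p + r_a)/2 = (7.8260×10⁷ + 1.1550×10⁹)/2 = 6.1663×10⁸ km = 6.166×10¹¹ m.
By Kepler's third law T = 2π√(a³/μ) = 2π × 4.203×10⁷ = 2.641×10⁸ s.
= 3057 days.

T ≈ 3060 days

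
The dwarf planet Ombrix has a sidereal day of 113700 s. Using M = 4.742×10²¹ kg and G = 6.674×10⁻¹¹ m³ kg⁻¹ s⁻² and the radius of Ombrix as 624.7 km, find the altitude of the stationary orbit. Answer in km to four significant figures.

h_sync ≈ 4072 km

μ = GM = 6.674×10⁻¹¹ × 4.742×10²¹ = 3.165×10¹¹ m³/s².
A synchronous orbit has period T, so by Kepler's third law a = (μT²/4π²)^(1/3).
μT²/4π² = 3.165×10¹¹ × (1.137×10⁵)² / 39.48 = 1.036×10²⁰ m³.
a = 4.697×10⁶ m = 4697.2 km.
Altitude h = a − R = 4697.2 − 624.7 = 4072.5 km.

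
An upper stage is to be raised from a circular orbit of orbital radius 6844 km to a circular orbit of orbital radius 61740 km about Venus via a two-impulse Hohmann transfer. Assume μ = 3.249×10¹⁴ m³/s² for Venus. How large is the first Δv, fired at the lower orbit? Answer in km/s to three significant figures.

r₁ = 6844 km = 6.844×10⁶ m.
r₂ = 61740 km = 6.174×10⁷ m.
Transfer ellipse a_t = (r₁ + r₂)/2 = 3.429×10⁷ m.
At r₁: circular v_c1 = √(μ/r₁) = 6890 m/s; transfer-periapsis v_p = √[μ(2/r₁ − 1/a_t)] = 9245 m/s.
Δv₁ = v_p − v_c1 = 2355 m/s.
= 2.355 km/s.

Δv ≈ 2.35 km/s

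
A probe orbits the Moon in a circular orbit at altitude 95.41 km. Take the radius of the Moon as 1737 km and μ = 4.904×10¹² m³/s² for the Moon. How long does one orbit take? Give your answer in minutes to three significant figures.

T ≈ 117 minutes

r = 1737 + 95.41 = 1832.4 km = 1.8324×10⁶ m.
Kepler's third law: T = 2π√(r³/μ) = 2π√((1.832×10⁶)³ / 4.904×10¹²).
r³/μ = 1.255×10⁶ s², so T = 2π × 1.120×10³ = 7.038×10³ s.
Converting: 7.038×10³ s ÷ 60.00 = 117.3 minutes.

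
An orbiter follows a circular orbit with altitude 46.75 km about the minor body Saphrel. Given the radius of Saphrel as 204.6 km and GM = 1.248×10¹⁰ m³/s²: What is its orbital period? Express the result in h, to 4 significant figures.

r = 204.6 + 46.75 = 251.35 km = 2.5135×10⁵ m.
Kepler's third law: T = 2π√(r³/μ) = 2π√((2.514×10⁵)³ / 1.248×10¹⁰).
r³/μ = 1.272×10⁶ s², so T = 2π × 1.128×10³ = 7.087×10³ s.
Converting: 7.087×10³ s ÷ 3600 = 1.969 h.

T ≈ 1.969 h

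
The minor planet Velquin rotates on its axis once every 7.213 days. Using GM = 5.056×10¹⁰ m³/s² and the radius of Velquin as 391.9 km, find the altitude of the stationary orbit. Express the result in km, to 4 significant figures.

T = 7.213 days = 6.232×10⁵ s.
A synchronous orbit has period T, so by Kepler's third law a = (μT²/4π²)^(1/3).
μT²/4π² = 5.056×10¹⁰ × (6.232×10⁵)² / 39.48 = 4.974×10²⁰ m³.
a = 7.923×10⁶ m = 7923.2 km.
Altitude h = a − R = 7923.2 − 391.9 = 7531.3 km.

h_sync ≈ 7531 km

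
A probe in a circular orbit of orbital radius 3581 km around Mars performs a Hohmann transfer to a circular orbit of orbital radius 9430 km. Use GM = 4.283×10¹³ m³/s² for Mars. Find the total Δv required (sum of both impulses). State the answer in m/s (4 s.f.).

Δv_total ≈ 1255 m/s

r₁ = 3581 km = 3.581×10⁶ m.
r₂ = 9430 km = 9.430×10⁶ m.
Transfer ellipse a_t = (r₁ + r₂)/2 = 6.506×10⁶ m.
At r₁: circular v_c1 = √(μ/r₁) = 3458 m/s; transfer-periapsis v_p = √[μ(2/r₁ − 1/a_t)] = 4164 m/s.
Δv₁ = v_p − v_c1 = 705.4 m/s.
At r₂: circular v_c2 = √(μ/r₂) = 2131 m/s; transfer-apoapsis v_a = √[μ(2/r₂ − 1/a_t)] = 1581 m/s.
Δv₂ = v_c2 − v_a = 550.0 m/s.
Total Δv = Δv₁ + Δv₂ = 1255 m/s.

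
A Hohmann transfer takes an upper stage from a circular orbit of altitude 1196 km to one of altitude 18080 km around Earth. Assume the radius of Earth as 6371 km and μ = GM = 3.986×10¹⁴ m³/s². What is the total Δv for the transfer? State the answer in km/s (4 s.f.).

Δv_total ≈ 2.973 km/s

r₁ = 6371 + 1196 = 7567.0 km = 7.5670×10⁶ m.
r₂ = 6371 + 18080 = 24451 km = 2.4451×10⁷ m.
Transfer ellipse a_t = (r₁ + r₂)/2 = 1.601×10⁷ m.
At r₁: circular v_c1 = √(μ/r₁) = 7258 m/s; transfer-perigee v_p = √[μ(2/r₁ − 1/a_t)] = 8970 m/s.
Δv₁ = v_p − v_c1 = 1712 m/s.
At r₂: circular v_c2 = √(μ/r₂) = 4038 m/s; transfer-apogee v_a = √[μ(2/r₂ − 1/a_t)] = 2776 m/s.
Δv₂ = v_c2 − v_a = 1262 m/s.
Total Δv = Δv₁ + Δv₂ = 2973 m/s = 2.973 km/s.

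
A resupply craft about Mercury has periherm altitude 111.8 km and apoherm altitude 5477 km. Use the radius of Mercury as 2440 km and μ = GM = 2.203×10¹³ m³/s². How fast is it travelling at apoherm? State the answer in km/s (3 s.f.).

r_p = 2440 + 111.8 = 2551.8 km = 2.5518×10⁶ m.
r_a = 2440 + 5477 = 7917.0 km = 7.9170×10⁶ m.
Semi-major axis a = (r_p + r_a)/2 = 5234.4 km = 5.234×10⁶ m.
Vis-viva: v² = μ(2/r − 1/a) = 2.203×10¹³ × (2.526×10⁻⁷ − 1.910×10⁻⁷) = 1.357×10⁶ m²/s².
v = 1165 m/s = 1.165 km/s.

v ≈ 1.16 km/s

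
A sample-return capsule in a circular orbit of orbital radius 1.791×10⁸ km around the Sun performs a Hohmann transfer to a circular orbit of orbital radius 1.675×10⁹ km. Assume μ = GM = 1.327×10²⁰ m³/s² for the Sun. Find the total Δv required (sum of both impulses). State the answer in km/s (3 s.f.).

r₁ = 1.791×10⁸ km = 1.791×10¹¹ m.
r₂ = 1.675×10⁹ km = 1.675×10¹² m.
Transfer ellipse a_t = (r₁ + r₂)/2 = 9.270×10¹¹ m.
At r₁: circular v_c1 = √(μ/r₁) = 27220 m/s; transfer-perihelion v_p = √[μ(2/r₁ − 1/a_t)] = 36590 m/s.
Δv₁ = v_p − v_c1 = 9368 m/s.
At r₂: circular v_c2 = √(μ/r₂) = 8901 m/s; transfer-aphelion v_a = √[μ(2/r₂ − 1/a_t)] = 3912 m/s.
Δv₂ = v_c2 − v_a = 4989 m/s.
Total Δv = Δv₁ + Δv₂ = 14360 m/s = 14.36 km/s.

Δv_total ≈ 14.4 km/s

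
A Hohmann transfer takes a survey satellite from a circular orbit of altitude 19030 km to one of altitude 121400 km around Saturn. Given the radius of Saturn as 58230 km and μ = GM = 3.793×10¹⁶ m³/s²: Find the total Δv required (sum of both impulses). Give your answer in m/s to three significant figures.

r₁ = 58230 + 19030 = 77260 km = 7.7260×10⁷ m.
r₂ = 58230 + 121400 = 179630 km = 1.7963×10⁸ m.
Transfer ellipse a_t = (r₁ + r₂)/2 = 1.284×10⁸ m.
At r₁: circular v_c1 = √(μ/r₁) = 22160 m/s; transfer-perikrone v_p = √[μ(2/r₁ − 1/a_t)] = 26200 m/s.
Δv₁ = v_p − v_c1 = 4045 m/s.
At r₂: circular v_c2 = √(μ/r₂) = 14530 m/s; transfer-apokrone v_a = √[μ(2/r₂ − 1/a_t)] = 11270 m/s.
Δv₂ = v_c2 − v_a = 3261 m/s.
Total Δv = Δv₁ + Δv₂ = 7307 m/s.

Δv_total ≈ 7310 m/s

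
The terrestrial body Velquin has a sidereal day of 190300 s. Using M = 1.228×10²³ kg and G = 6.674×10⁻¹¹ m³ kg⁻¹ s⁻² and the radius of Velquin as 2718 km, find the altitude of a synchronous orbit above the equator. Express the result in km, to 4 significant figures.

μ = GM = 6.674×10⁻¹¹ × 1.228×10²³ = 8.196×10¹² m³/s².
A synchronous orbit has period T, so by Kepler's third law a = (μT²/4π²)^(1/3).
μT²/4π² = 8.196×10¹² × (1.903×10⁵)² / 39.48 = 7.518×10²¹ m³.
a = 1.959×10⁷ m = 19590 km.
Altitude h = a − R = 19590 − 2718 = 16872 km.

h_sync ≈ 16870 km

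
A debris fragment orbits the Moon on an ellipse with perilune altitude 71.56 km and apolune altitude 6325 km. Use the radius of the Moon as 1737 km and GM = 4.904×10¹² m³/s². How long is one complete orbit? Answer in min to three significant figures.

T ≈ 518 min

r_p = 1737 + 71.56 = 1808.6 km = 1.8086×10⁶ m.
r_a = 1737 + 6325 = 8062.0 km = 8.0620×10⁶ m.
Semi-major axis a = (r_p + r_a)/2 = (1808.6 + 8062.0)/2 = 4935.3 km = 4.935×10⁶ m.
By Kepler's third law T = 2π√(a³/μ) = 2π × 4.951×10³ = 3.111×10⁴ s.
= 518.5 min.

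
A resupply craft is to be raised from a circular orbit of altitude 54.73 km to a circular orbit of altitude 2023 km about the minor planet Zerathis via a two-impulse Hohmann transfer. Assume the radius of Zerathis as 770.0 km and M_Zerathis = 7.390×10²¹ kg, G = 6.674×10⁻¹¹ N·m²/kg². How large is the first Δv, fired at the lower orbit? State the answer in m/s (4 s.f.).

Δv ≈ 187.6 m/s

μ = GM = 6.674×10⁻¹¹ × 7.390×10²¹ = 4.932×10¹¹ m³/s².
r₁ = 770.0 + 54.73 = 824.73 km = 8.2473×10⁵ m.
r₂ = 770.0 + 2023 = 2793.0 km = 2.7930×10⁶ m.
Transfer ellipse a_t = (r₁ + r₂)/2 = 1.809×10⁶ m.
At r₁: circular v_c1 = √(μ/r₁) = 773.3 m/s; transfer-periapsis v_p = √[μ(2/r₁ − 1/a_t)] = 960.9 m/s.
Δv₁ = v_p − v_c1 = 187.6 m/s.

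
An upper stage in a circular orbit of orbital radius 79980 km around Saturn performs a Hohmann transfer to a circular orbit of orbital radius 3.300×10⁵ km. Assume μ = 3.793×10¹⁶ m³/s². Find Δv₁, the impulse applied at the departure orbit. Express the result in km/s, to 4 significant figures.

r₁ = 79980 km = 7.998×10⁷ m.
r₂ = 3.300×10⁵ km = 3.300×10⁸ m.
Transfer ellipse a_t = (r₁ + r₂)/2 = 2.050×10⁸ m.
At r₁: circular v_c1 = √(μ/r₁) = 21780 m/s; transfer-perikrone v_p = √[μ(2/r₁ − 1/a_t)] = 27630 m/s.
Δv₁ = v_p − v_c1 = 5854 m/s.
= 5.854 km/s.

Δv ≈ 5.854 km/s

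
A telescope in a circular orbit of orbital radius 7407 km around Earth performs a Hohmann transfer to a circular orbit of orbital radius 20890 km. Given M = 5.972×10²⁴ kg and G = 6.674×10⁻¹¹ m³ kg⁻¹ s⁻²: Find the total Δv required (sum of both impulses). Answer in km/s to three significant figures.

μ = GM = 6.674×10⁻¹¹ × 5.972×10²⁴ = 3.986×10¹⁴ m³/s².
r₁ = 7407 km = 7.407×10⁶ m.
r₂ = 20890 km = 2.089×10⁷ m.
Transfer ellipse a_t = (r₁ + r₂)/2 = 1.415×10⁷ m.
At r₁: circular v_c1 = √(μ/r₁) = 7336 m/s; transfer-perigee v_p = √[μ(2/r₁ − 1/a_t)] = 8913 m/s.
Δv₁ = v_p − v_c1 = 1578 m/s.
At r₂: circular v_c2 = √(μ/r₂) = 4368 m/s; transfer-apogee v_a = √[μ(2/r₂ − 1/a_t)] = 3160 m/s.
Δv₂ = v_c2 − v_a = 1208 m/s.
Total Δv = Δv₁ + Δv₂ = 2785 m/s = 2.785 km/s.

Δv_total ≈ 2.79 km/s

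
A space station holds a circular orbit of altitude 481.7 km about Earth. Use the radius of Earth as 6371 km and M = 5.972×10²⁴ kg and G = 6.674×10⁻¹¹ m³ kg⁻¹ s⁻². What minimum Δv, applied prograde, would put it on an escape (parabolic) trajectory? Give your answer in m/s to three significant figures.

Δv ≈ 3160 m/s

μ = GM = 6.674×10⁻¹¹ × 5.972×10²⁴ = 3.986×10¹⁴ m³/s².
r = 6371 + 481.7 = 6852.7 km = 6.8527×10⁶ m.
Circular speed v_c = √(μ/r) = 7626 m/s.
Escape speed v_esc = √(2μ/r) = √2 × v_c = 10790 m/s.
Δv = v_esc − v_c = 3159 m/s.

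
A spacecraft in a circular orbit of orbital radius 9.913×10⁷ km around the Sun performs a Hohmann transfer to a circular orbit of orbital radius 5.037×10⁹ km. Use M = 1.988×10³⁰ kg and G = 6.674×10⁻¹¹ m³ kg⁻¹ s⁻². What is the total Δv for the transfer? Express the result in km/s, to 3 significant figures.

μ = GM = 6.674×10⁻¹¹ × 1.988×10³⁰ = 1.327×10²⁰ m³/s².
r₁ = 9.913×10⁷ km = 9.913×10¹⁰ m.
r₂ = 5.037×10⁹ km = 5.037×10¹² m.
Transfer ellipse a_t = (r₁ + r₂)/2 = 2.568×10¹² m.
At r₁: circular v_c1 = √(μ/r₁) = 36580 m/s; transfer-perihelion v_p = √[μ(2/r₁ − 1/a_t)] = 51240 m/s.
Δv₁ = v_p − v_c1 = 14650 m/s.
At r₂: circular v_c2 = √(μ/r₂) = 5132 m/s; transfer-aphelion v_a = √[μ(2/r₂ − 1/a_t)] = 1008 m/s.
Δv₂ = v_c2 − v_a = 4124 m/s.
Total Δv = Δv₁ + Δv₂ = 18780 m/s = 18.78 km/s.

Δv_total ≈ 18.8 km/s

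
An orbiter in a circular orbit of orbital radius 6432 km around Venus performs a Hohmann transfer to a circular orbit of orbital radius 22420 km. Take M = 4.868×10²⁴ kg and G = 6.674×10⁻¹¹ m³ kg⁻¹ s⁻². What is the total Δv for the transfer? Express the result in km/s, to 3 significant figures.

μ = GM = 6.674×10⁻¹¹ × 4.868×10²⁴ = 3.249×10¹⁴ m³/s².
r₁ = 6432 km = 6.432×10⁶ m.
r₂ = 22420 km = 2.242×10⁷ m.
Transfer ellipse a_t = (r₁ + r₂)/2 = 1.443×10⁷ m.
At r₁: circular v_c1 = √(μ/r₁) = 7107 m/s; transfer-periapsis v_p = √[μ(2/r₁ − 1/a_t)] = 8860 m/s.
Δv₁ = v_p − v_c1 = 1753 m/s.
At r₂: circular v_c2 = √(μ/r₂) = 3807 m/s; transfer-apoapsis v_a = √[μ(2/r₂ − 1/a_t)] = 2542 m/s.
Δv₂ = v_c2 − v_a = 1265 m/s.
Total Δv = Δv₁ + Δv₂ = 3018 m/s = 3.018 km/s.

Δv_total ≈ 3.02 km/s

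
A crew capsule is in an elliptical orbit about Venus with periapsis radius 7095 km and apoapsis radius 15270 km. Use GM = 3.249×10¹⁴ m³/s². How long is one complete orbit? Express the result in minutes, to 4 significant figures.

T ≈ 217.3 minutes

Semi-major axis a = (r_p + r_a)/2 = (7095.0 + 15270)/2 = 11182 km = 1.118×10⁷ m.
By Kepler's third law T = 2π√(a³/μ) = 2π × 2.075×10³ = 1.304×10⁴ s.
= 217.3 minutes.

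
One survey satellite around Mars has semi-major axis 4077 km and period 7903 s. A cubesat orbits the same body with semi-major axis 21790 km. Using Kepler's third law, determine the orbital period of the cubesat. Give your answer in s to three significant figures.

T₂ ≈ 97600 s

Kepler's third law: T² ∝ a³, so T₂ = T₁ (a₂/a₁)^(3/2).
a₂/a₁ = 5.345, (a₂/a₁)^(3/2) = 12.36.
T₂ = 7903 × 12.36 = 97650 s.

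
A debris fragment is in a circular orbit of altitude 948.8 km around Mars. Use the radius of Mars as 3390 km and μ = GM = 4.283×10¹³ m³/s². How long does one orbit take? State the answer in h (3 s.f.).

T ≈ 2.41 h

r = 3390 + 948.8 = 4338.8 km = 4.3388×10⁶ m.
Kepler's third law: T = 2π√(r³/μ) = 2π√((4.339×10⁶)³ / 4.283×10¹³).
r³/μ = 1.907×10⁶ s², so T = 2π × 1.381×10³ = 8.677×10³ s.
Converting: 8.677×10³ s ÷ 3600 = 2.410 h.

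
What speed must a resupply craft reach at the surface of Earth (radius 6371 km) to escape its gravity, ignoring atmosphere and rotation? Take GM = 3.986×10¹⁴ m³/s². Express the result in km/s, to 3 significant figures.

v_esc ≈ 11.2 km/s

r = R = 6.371×10⁶ m.
Escape speed v_esc = √(2μ/r) = √(2 × 3.986×10¹⁴ / 6.371×10⁶) = √(1.251×10⁸) = 11190 m/s.
= 11.19 km/s.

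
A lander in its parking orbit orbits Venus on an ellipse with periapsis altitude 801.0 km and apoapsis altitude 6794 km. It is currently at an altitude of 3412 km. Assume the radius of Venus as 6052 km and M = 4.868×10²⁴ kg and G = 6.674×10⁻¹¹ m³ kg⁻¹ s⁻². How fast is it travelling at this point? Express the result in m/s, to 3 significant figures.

μ = GM = 6.674×10⁻¹¹ × 4.868×10²⁴ = 3.249×10¹⁴ m³/s².
r_p = 6052 + 801.0 = 6853.0 km = 6.8530×10⁶ m.
r_a = 6052 + 6794 = 12846 km = 1.2846×10⁷ m.
r = 6052 + 3412 = 9464.0 km = 9.464×10⁶ m.
Semi-major axis a = (r_p + r_a)/2 = 9849.5 km = 9.850×10⁶ m.
Vis-viva: v² = μ(2/r − 1/a) = 3.249×10¹⁴ × (2.113×10⁻⁷ − 1.015×10⁻⁷) = 3.567×10⁷ m²/s².
v = 5973 m/s.

v ≈ 5970 m/s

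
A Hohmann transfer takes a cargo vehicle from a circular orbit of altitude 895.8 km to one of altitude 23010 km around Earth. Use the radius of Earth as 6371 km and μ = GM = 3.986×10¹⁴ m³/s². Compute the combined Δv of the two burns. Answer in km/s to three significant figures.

Δv_total ≈ 3.34 km/s

r₁ = 6371 + 895.8 = 7266.8 km = 7.2668×10⁶ m.
r₂ = 6371 + 23010 = 29381 km = 2.9381×10⁷ m.
Transfer ellipse a_t = (r₁ + r₂)/2 = 1.832×10⁷ m.
At r₁: circular v_c1 = √(μ/r₁) = 7406 m/s; transfer-perigee v_p = √[μ(2/r₁ − 1/a_t)] = 9378 m/s.
Δv₁ = v_p − v_c1 = 1972 m/s.
At r₂: circular v_c2 = √(μ/r₂) = 3683 m/s; transfer-apogee v_a = √[μ(2/r₂ − 1/a_t)] = 2320 m/s.
Δv₂ = v_c2 − v_a = 1364 m/s.
Total Δv = Δv₁ + Δv₂ = 3336 m/s = 3.336 km/s.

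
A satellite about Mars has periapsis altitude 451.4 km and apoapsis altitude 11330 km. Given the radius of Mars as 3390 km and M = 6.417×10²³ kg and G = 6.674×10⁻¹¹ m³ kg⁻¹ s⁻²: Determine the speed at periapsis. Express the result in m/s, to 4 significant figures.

μ = GM = 6.674×10⁻¹¹ × 6.417×10²³ = 4.283×10¹³ m³/s².
r_p = 3390 + 451.4 = 3841.4 km = 3.8414×10⁶ m.
r_a = 3390 + 11330 = 14720 km = 1.4720×10⁷ m.
Semi-major axis a = (r_p + r_a)/2 = 9280.7 km = 9.281×10⁶ m.
Vis-viva: v² = μ(2/r − 1/a) = 4.283×10¹³ × (5.206×10⁻⁷ − 1.078×10⁻⁷) = 1.768×10⁷ m²/s².
v = 4205 m/s.

v ≈ 4205 m/s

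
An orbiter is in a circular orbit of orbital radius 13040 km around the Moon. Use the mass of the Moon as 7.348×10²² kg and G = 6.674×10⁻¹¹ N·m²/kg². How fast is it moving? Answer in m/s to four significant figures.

μ = GM = 6.674×10⁻¹¹ × 7.348×10²² = 4.904×10¹² m³/s².
r = 13040 km = 1.304×10⁷ m.
For a circular orbit v = √(μ/r) = √(4.904×10¹² / 1.304×10⁷) = √(3.761×10⁵) = 613.3 m/s.

v ≈ 613.3 m/s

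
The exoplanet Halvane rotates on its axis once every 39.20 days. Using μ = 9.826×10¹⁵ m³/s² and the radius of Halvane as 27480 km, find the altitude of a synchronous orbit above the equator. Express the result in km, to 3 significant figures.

h_sync ≈ 1.39×10⁶ km

T = 39.20 days = 3.387×10⁶ s.
A synchronous orbit has period T, so by Kepler's third law a = (μT²/4π²)^(1/3).
μT²/4π² = 9.826×10¹⁵ × (3.387×10⁶)² / 39.48 = 2.855×10²⁷ m³.
a = 1.419×10⁹ m = 1.4186×10⁶ km.
Altitude h = a − R = 1.4186×10⁶ − 27480 = 1.3912×10⁶ km.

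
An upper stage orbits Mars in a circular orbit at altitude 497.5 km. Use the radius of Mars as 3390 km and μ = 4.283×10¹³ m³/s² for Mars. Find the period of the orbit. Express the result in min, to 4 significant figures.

r = 3390 + 497.5 = 3887.5 km = 3.8875×10⁶ m.
Kepler's third law: T = 2π√(r³/μ) = 2π√((3.888×10⁶)³ / 4.283×10¹³).
r³/μ = 1.372×10⁶ s², so T = 2π × 1.171×10³ = 7.359×10³ s.
Converting: 7.359×10³ s ÷ 60.00 = 122.6 min.

T ≈ 122.6 min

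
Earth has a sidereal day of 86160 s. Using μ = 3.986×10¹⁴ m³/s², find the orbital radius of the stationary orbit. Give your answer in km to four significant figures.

r_sync ≈ 42160 km

A synchronous orbit has period T, so by Kepler's third law a = (μT²/4π²)^(1/3).
μT²/4π² = 3.986×10¹⁴ × (8.616×10⁴)² / 39.48 = 7.495×10²² m³.
a = 4.216×10⁷ m = 42163 km.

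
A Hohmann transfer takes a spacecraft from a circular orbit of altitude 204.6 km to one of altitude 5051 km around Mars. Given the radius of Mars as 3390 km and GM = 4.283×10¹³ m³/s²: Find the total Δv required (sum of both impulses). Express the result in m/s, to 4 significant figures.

Δv_total ≈ 1148 m/s

r₁ = 3390 + 204.6 = 3594.6 km = 3.5946×10⁶ m.
r₂ = 3390 + 5051 = 8441.0 km = 8.4410×10⁶ m.
Transfer ellipse a_t = (r₁ + r₂)/2 = 6.018×10⁶ m.
At r₁: circular v_c1 = √(μ/r₁) = 3452 m/s; transfer-periapsis v_p = √[μ(2/r₁ − 1/a_t)] = 4088 m/s.
Δv₁ = v_p − v_c1 = 636.3 m/s.
At r₂: circular v_c2 = √(μ/r₂) = 2253 m/s; transfer-apoapsis v_a = √[μ(2/r₂ − 1/a_t)] = 1741 m/s.
Δv₂ = v_c2 − v_a = 511.6 m/s.
Total Δv = Δv₁ + Δv₂ = 1148 m/s.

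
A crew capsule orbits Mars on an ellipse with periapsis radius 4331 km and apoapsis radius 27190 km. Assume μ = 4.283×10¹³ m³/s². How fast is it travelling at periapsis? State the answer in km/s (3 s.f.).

v ≈ 4.13 km/s

Semi-major axis a = (r_p + r_a)/2 = 15760 km = 1.576×10⁷ m.
Vis-viva: v² = μ(2/r − 1/a) = 4.283×10¹³ × (4.618×10⁻⁷ − 6.345×10⁻⁸) = 1.706×10⁷ m²/s².
v = 4130 m/s = 4.130 km/s.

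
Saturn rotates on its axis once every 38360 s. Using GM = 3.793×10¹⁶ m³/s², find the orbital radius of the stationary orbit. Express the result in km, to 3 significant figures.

A synchronous orbit has period T, so by Kepler's third law a = (μT²/4π²)^(1/3).
μT²/4π² = 3.793×10¹⁶ × (3.836×10⁴)² / 39.48 = 1.414×10²⁴ m³.
a = 1.122×10⁸ m = 1.1223×10⁵ km.

r_sync ≈ 1.12×10⁵ km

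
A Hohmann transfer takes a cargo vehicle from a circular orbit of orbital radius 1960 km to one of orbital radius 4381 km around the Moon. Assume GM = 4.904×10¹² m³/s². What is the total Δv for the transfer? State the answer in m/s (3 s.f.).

r₁ = 1960 km = 1.960×10⁶ m.
r₂ = 4381 km = 4.381×10⁶ m.
Transfer ellipse a_t = (r₁ + r₂)/2 = 3.170×10⁶ m.
At r₁: circular v_c1 = √(μ/r₁) = 1582 m/s; transfer-perilune v_p = √[μ(2/r₁ − 1/a_t)] = 1859 m/s.
Δv₁ = v_p − v_c1 = 277.6 m/s.
At r₂: circular v_c2 = √(μ/r₂) = 1058 m/s; transfer-apolune v_a = √[μ(2/r₂ − 1/a_t)] = 831.9 m/s.
Δv₂ = v_c2 − v_a = 226.1 m/s.
Total Δv = Δv₁ + Δv₂ = 503.7 m/s.

Δv_total ≈ 504 m/s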